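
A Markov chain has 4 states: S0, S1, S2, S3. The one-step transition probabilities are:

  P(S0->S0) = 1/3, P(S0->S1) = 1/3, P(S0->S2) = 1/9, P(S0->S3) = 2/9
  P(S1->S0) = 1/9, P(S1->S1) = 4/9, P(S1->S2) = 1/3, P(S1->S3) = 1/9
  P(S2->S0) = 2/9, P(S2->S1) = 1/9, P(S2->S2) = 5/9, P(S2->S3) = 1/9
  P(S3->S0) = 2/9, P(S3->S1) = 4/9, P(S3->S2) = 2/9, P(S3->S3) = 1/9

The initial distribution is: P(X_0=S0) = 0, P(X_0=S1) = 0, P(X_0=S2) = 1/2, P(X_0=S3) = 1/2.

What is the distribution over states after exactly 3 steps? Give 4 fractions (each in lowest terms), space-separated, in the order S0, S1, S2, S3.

Propagating the distribution step by step (d_{t+1} = d_t * P):
d_0 = (S0=0, S1=0, S2=1/2, S3=1/2)
  d_1[S0] = 0*1/3 + 0*1/9 + 1/2*2/9 + 1/2*2/9 = 2/9
  d_1[S1] = 0*1/3 + 0*4/9 + 1/2*1/9 + 1/2*4/9 = 5/18
  d_1[S2] = 0*1/9 + 0*1/3 + 1/2*5/9 + 1/2*2/9 = 7/18
  d_1[S3] = 0*2/9 + 0*1/9 + 1/2*1/9 + 1/2*1/9 = 1/9
d_1 = (S0=2/9, S1=5/18, S2=7/18, S3=1/9)
  d_2[S0] = 2/9*1/3 + 5/18*1/9 + 7/18*2/9 + 1/9*2/9 = 35/162
  d_2[S1] = 2/9*1/3 + 5/18*4/9 + 7/18*1/9 + 1/9*4/9 = 47/162
  d_2[S2] = 2/9*1/9 + 5/18*1/3 + 7/18*5/9 + 1/9*2/9 = 29/81
  d_2[S3] = 2/9*2/9 + 5/18*1/9 + 7/18*1/9 + 1/9*1/9 = 11/81
d_2 = (S0=35/162, S1=47/162, S2=29/81, S3=11/81)
  d_3[S0] = 35/162*1/3 + 47/162*1/9 + 29/81*2/9 + 11/81*2/9 = 52/243
  d_3[S1] = 35/162*1/3 + 47/162*4/9 + 29/81*1/9 + 11/81*4/9 = 439/1458
  d_3[S2] = 35/162*1/9 + 47/162*1/3 + 29/81*5/9 + 11/81*2/9 = 85/243
  d_3[S3] = 35/162*2/9 + 47/162*1/9 + 29/81*1/9 + 11/81*1/9 = 197/1458
d_3 = (S0=52/243, S1=439/1458, S2=85/243, S3=197/1458)

Answer: 52/243 439/1458 85/243 197/1458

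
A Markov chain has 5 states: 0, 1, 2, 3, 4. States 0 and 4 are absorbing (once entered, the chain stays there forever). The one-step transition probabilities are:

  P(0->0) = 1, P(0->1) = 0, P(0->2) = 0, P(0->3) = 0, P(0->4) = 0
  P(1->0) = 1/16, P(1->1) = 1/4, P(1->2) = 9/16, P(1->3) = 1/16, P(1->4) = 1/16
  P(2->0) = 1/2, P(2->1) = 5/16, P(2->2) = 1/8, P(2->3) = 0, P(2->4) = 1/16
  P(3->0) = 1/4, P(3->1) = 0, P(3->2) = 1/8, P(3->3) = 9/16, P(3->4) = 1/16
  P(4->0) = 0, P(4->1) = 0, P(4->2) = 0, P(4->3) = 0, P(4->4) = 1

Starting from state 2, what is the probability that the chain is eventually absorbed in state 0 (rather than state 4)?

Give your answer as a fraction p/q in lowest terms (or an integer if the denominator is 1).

Let a_i = P(absorbed in 0 | start in state i).
Boundary conditions: a_0 = 1, a_4 = 0.
For each transient state i, a_i = sum_j P(i->j) * a_j:
  a_1 = 1/16*a_0 + 1/4*a_1 + 9/16*a_2 + 1/16*a_3 + 1/16*a_4
  a_2 = 1/2*a_0 + 5/16*a_1 + 1/8*a_2 + 0*a_3 + 1/16*a_4
  a_3 = 1/4*a_0 + 0*a_1 + 1/8*a_2 + 9/16*a_3 + 1/16*a_4

Substituting a_0 = 1 and a_4 = 0, rearrange to (I - Q) a = r where r[i] = P(i -> 0):
  [3/4, -9/16, -1/16] . (a_1, a_2, a_3) = 1/16
  [-5/16, 7/8, 0] . (a_1, a_2, a_3) = 1/2
  [0, -1/8, 7/16] . (a_1, a_2, a_3) = 1/4

Solving yields:
  a_1 = 674/851
  a_2 = 727/851
  a_3 = 694/851

Starting state is 2, so the absorption probability is a_2 = 727/851.

Answer: 727/851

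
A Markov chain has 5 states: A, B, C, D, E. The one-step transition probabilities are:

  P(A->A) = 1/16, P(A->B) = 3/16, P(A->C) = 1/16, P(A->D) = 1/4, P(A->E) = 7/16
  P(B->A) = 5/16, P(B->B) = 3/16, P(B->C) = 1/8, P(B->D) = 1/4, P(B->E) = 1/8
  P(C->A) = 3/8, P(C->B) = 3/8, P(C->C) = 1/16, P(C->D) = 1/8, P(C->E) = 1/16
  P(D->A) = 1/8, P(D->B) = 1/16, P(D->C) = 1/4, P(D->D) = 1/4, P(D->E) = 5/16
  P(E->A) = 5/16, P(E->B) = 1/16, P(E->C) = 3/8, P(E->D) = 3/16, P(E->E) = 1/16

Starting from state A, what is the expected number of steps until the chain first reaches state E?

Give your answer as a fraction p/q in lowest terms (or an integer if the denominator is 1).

Answer: 33120/10187

Derivation:
Let h_i = expected steps to first reach E from state i.
Boundary: h_E = 0.
First-step equations for the other states:
  h_A = 1 + 1/16*h_A + 3/16*h_B + 1/16*h_C + 1/4*h_D + 7/16*h_E
  h_B = 1 + 5/16*h_A + 3/16*h_B + 1/8*h_C + 1/4*h_D + 1/8*h_E
  h_C = 1 + 3/8*h_A + 3/8*h_B + 1/16*h_C + 1/8*h_D + 1/16*h_E
  h_D = 1 + 1/8*h_A + 1/16*h_B + 1/4*h_C + 1/4*h_D + 5/16*h_E

Substituting h_E = 0 and rearranging gives the linear system (I - Q) h = 1:
  [15/16, -3/16, -1/16, -1/4] . (h_A, h_B, h_C, h_D) = 1
  [-5/16, 13/16, -1/8, -1/4] . (h_A, h_B, h_C, h_D) = 1
  [-3/8, -3/8, 15/16, -1/8] . (h_A, h_B, h_C, h_D) = 1
  [-1/8, -1/16, -1/4, 3/4] . (h_A, h_B, h_C, h_D) = 1

Solving yields:
  h_A = 33120/10187
  h_B = 44336/10187
  h_C = 46976/10187
  h_D = 38456/10187

Starting state is A, so the expected hitting time is h_A = 33120/10187.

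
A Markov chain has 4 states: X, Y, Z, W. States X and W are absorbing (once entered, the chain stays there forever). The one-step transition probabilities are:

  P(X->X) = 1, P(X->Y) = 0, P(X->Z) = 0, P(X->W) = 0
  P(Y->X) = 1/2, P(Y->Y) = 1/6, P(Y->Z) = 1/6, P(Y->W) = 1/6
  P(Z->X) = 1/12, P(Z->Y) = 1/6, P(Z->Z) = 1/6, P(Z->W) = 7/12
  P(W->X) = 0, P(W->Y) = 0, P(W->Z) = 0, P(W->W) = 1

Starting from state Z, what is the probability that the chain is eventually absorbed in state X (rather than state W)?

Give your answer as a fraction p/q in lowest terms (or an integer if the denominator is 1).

Answer: 11/48

Derivation:
Let a_i = P(absorbed in X | start in state i).
Boundary conditions: a_X = 1, a_W = 0.
For each transient state i, a_i = sum_j P(i->j) * a_j:
  a_Y = 1/2*a_X + 1/6*a_Y + 1/6*a_Z + 1/6*a_W
  a_Z = 1/12*a_X + 1/6*a_Y + 1/6*a_Z + 7/12*a_W

Substituting a_X = 1 and a_W = 0, rearrange to (I - Q) a = r where r[i] = P(i -> X):
  [5/6, -1/6] . (a_Y, a_Z) = 1/2
  [-1/6, 5/6] . (a_Y, a_Z) = 1/12

Solving yields:
  a_Y = 31/48
  a_Z = 11/48

Starting state is Z, so the absorption probability is a_Z = 11/48.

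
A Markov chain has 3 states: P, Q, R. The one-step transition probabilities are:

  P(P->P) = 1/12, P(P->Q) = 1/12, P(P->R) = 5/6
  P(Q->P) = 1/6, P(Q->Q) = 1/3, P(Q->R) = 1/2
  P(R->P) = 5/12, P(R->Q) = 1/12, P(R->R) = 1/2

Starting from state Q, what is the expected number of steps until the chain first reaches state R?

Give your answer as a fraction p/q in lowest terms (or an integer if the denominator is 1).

Let h_i = expected steps to first reach R from state i.
Boundary: h_R = 0.
First-step equations for the other states:
  h_P = 1 + 1/12*h_P + 1/12*h_Q + 5/6*h_R
  h_Q = 1 + 1/6*h_P + 1/3*h_Q + 1/2*h_R

Substituting h_R = 0 and rearranging gives the linear system (I - Q) h = 1:
  [11/12, -1/12] . (h_P, h_Q) = 1
  [-1/6, 2/3] . (h_P, h_Q) = 1

Solving yields:
  h_P = 54/43
  h_Q = 78/43

Starting state is Q, so the expected hitting time is h_Q = 78/43.

Answer: 78/43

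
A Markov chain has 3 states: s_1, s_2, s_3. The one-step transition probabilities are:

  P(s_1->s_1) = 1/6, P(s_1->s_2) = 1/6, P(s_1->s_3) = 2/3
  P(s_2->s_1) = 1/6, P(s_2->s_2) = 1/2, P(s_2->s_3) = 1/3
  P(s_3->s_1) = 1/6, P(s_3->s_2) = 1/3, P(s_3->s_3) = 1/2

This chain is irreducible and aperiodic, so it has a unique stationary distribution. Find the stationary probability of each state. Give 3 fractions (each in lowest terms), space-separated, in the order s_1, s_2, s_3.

Answer: 1/6 11/30 7/15

Derivation:
The stationary distribution satisfies pi = pi * P, i.e.:
  pi_s_1 = 1/6*pi_s_1 + 1/6*pi_s_2 + 1/6*pi_s_3
  pi_s_2 = 1/6*pi_s_1 + 1/2*pi_s_2 + 1/3*pi_s_3
  pi_s_3 = 2/3*pi_s_1 + 1/3*pi_s_2 + 1/2*pi_s_3
with normalization: pi_s_1 + pi_s_2 + pi_s_3 = 1.

Using the first 2 balance equations plus normalization, the linear system A*pi = b is:
  [-5/6, 1/6, 1/6] . pi = 0
  [1/6, -1/2, 1/3] . pi = 0
  [1, 1, 1] . pi = 1

Solving yields:
  pi_s_1 = 1/6
  pi_s_2 = 11/30
  pi_s_3 = 7/15

Verification (pi * P):
  1/6*1/6 + 11/30*1/6 + 7/15*1/6 = 1/6 = pi_s_1  (ok)
  1/6*1/6 + 11/30*1/2 + 7/15*1/3 = 11/30 = pi_s_2  (ok)
  1/6*2/3 + 11/30*1/3 + 7/15*1/2 = 7/15 = pi_s_3  (ok)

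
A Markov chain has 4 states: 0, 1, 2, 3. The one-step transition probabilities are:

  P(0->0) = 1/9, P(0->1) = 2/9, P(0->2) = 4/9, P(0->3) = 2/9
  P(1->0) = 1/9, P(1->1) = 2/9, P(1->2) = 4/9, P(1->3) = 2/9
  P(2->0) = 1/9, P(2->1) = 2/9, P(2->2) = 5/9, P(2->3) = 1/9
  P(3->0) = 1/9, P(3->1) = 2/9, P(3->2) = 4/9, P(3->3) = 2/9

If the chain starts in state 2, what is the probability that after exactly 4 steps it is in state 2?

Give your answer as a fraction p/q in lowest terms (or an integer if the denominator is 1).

Computing P^4 by repeated multiplication:
P^1 =
  0: [1/9, 2/9, 4/9, 2/9]
  1: [1/9, 2/9, 4/9, 2/9]
  2: [1/9, 2/9, 5/9, 1/9]
  3: [1/9, 2/9, 4/9, 2/9]
P^2 =
  0: [1/9, 2/9, 40/81, 14/81]
  1: [1/9, 2/9, 40/81, 14/81]
  2: [1/9, 2/9, 41/81, 13/81]
  3: [1/9, 2/9, 40/81, 14/81]
P^3 =
  0: [1/9, 2/9, 364/729, 122/729]
  1: [1/9, 2/9, 364/729, 122/729]
  2: [1/9, 2/9, 365/729, 121/729]
  3: [1/9, 2/9, 364/729, 122/729]
P^4 =
  0: [1/9, 2/9, 3280/6561, 1094/6561]
  1: [1/9, 2/9, 3280/6561, 1094/6561]
  2: [1/9, 2/9, 3281/6561, 1093/6561]
  3: [1/9, 2/9, 3280/6561, 1094/6561]

(P^4)[2 -> 2] = 3281/6561

Answer: 3281/6561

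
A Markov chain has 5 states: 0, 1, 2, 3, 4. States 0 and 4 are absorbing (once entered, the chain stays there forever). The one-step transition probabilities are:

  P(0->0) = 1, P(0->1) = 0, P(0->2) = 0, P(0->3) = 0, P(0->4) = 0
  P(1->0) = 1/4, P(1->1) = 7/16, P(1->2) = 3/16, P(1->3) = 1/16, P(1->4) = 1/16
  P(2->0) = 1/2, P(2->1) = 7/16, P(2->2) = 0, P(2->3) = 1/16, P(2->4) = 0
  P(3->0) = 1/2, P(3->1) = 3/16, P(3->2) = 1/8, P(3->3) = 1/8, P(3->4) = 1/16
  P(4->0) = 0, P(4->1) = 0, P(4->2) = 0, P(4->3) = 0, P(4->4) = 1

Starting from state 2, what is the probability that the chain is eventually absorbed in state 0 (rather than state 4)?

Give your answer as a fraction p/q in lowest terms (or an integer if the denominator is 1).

Let a_i = P(absorbed in 0 | start in state i).
Boundary conditions: a_0 = 1, a_4 = 0.
For each transient state i, a_i = sum_j P(i->j) * a_j:
  a_1 = 1/4*a_0 + 7/16*a_1 + 3/16*a_2 + 1/16*a_3 + 1/16*a_4
  a_2 = 1/2*a_0 + 7/16*a_1 + 0*a_2 + 1/16*a_3 + 0*a_4
  a_3 = 1/2*a_0 + 3/16*a_1 + 1/8*a_2 + 1/8*a_3 + 1/16*a_4

Substituting a_0 = 1 and a_4 = 0, rearrange to (I - Q) a = r where r[i] = P(i -> 0):
  [9/16, -3/16, -1/16] . (a_1, a_2, a_3) = 1/4
  [-7/16, 1, -1/16] . (a_1, a_2, a_3) = 1/2
  [-3/16, -1/8, 7/8] . (a_1, a_2, a_3) = 1/2

Solving yields:
  a_1 = 1392/1633
  a_2 = 1516/1633
  a_3 = 1448/1633

Starting state is 2, so the absorption probability is a_2 = 1516/1633.

Answer: 1516/1633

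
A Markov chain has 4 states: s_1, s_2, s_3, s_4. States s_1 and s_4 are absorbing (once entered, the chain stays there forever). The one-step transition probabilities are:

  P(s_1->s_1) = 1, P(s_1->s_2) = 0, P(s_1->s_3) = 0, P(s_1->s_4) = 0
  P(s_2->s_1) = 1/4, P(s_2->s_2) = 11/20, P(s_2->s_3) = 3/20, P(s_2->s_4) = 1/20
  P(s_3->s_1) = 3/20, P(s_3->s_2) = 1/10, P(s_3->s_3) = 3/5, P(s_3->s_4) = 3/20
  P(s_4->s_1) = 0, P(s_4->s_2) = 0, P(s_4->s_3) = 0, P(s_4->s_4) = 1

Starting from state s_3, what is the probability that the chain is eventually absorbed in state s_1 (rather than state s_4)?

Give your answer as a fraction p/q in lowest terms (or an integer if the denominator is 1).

Answer: 37/66

Derivation:
Let a_i = P(absorbed in s_1 | start in state i).
Boundary conditions: a_s_1 = 1, a_s_4 = 0.
For each transient state i, a_i = sum_j P(i->j) * a_j:
  a_s_2 = 1/4*a_s_1 + 11/20*a_s_2 + 3/20*a_s_3 + 1/20*a_s_4
  a_s_3 = 3/20*a_s_1 + 1/10*a_s_2 + 3/5*a_s_3 + 3/20*a_s_4

Substituting a_s_1 = 1 and a_s_4 = 0, rearrange to (I - Q) a = r where r[i] = P(i -> s_1):
  [9/20, -3/20] . (a_s_2, a_s_3) = 1/4
  [-1/10, 2/5] . (a_s_2, a_s_3) = 3/20

Solving yields:
  a_s_2 = 49/66
  a_s_3 = 37/66

Starting state is s_3, so the absorption probability is a_s_3 = 37/66.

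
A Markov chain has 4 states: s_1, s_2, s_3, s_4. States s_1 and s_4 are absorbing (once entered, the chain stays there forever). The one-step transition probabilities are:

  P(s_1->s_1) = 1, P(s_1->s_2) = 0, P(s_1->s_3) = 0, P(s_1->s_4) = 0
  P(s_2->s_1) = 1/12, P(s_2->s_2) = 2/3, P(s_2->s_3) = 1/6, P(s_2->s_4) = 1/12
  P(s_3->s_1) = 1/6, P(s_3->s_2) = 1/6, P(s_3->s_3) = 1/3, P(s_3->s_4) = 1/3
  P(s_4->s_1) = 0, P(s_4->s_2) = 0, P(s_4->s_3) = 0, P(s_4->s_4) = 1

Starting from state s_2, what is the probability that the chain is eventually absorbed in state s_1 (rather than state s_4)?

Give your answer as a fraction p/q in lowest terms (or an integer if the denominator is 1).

Let a_i = P(absorbed in s_1 | start in state i).
Boundary conditions: a_s_1 = 1, a_s_4 = 0.
For each transient state i, a_i = sum_j P(i->j) * a_j:
  a_s_2 = 1/12*a_s_1 + 2/3*a_s_2 + 1/6*a_s_3 + 1/12*a_s_4
  a_s_3 = 1/6*a_s_1 + 1/6*a_s_2 + 1/3*a_s_3 + 1/3*a_s_4

Substituting a_s_1 = 1 and a_s_4 = 0, rearrange to (I - Q) a = r where r[i] = P(i -> s_1):
  [1/3, -1/6] . (a_s_2, a_s_3) = 1/12
  [-1/6, 2/3] . (a_s_2, a_s_3) = 1/6

Solving yields:
  a_s_2 = 3/7
  a_s_3 = 5/14

Starting state is s_2, so the absorption probability is a_s_2 = 3/7.

Answer: 3/7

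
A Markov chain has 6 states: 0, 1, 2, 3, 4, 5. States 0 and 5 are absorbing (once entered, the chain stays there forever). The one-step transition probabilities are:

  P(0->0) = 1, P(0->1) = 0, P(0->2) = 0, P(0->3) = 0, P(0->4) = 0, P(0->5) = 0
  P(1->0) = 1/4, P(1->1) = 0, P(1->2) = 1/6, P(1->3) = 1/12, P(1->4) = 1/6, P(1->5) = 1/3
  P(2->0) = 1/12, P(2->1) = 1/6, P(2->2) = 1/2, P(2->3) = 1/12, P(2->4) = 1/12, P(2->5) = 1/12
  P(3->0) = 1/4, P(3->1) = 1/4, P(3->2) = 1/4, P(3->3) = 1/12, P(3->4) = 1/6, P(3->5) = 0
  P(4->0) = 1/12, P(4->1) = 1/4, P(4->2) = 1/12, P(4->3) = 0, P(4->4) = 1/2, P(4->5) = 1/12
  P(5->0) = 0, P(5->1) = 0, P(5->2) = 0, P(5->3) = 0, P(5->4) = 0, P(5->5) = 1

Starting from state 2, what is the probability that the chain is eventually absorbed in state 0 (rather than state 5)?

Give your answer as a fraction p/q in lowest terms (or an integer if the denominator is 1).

Let a_i = P(absorbed in 0 | start in state i).
Boundary conditions: a_0 = 1, a_5 = 0.
For each transient state i, a_i = sum_j P(i->j) * a_j:
  a_1 = 1/4*a_0 + 0*a_1 + 1/6*a_2 + 1/12*a_3 + 1/6*a_4 + 1/3*a_5
  a_2 = 1/12*a_0 + 1/6*a_1 + 1/2*a_2 + 1/12*a_3 + 1/12*a_4 + 1/12*a_5
  a_3 = 1/4*a_0 + 1/4*a_1 + 1/4*a_2 + 1/12*a_3 + 1/6*a_4 + 0*a_5
  a_4 = 1/12*a_0 + 1/4*a_1 + 1/12*a_2 + 0*a_3 + 1/2*a_4 + 1/12*a_5

Substituting a_0 = 1 and a_5 = 0, rearrange to (I - Q) a = r where r[i] = P(i -> 0):
  [1, -1/6, -1/12, -1/6] . (a_1, a_2, a_3, a_4) = 1/4
  [-1/6, 1/2, -1/12, -1/12] . (a_1, a_2, a_3, a_4) = 1/12
  [-1/4, -1/4, 11/12, -1/6] . (a_1, a_2, a_3, a_4) = 1/4
  [-1/4, -1/12, 0, 1/2] . (a_1, a_2, a_3, a_4) = 1/12

Solving yields:
  a_1 = 1583/3384
  a_2 = 191/376
  a_3 = 1061/1692
  a_4 = 821/1692

Starting state is 2, so the absorption probability is a_2 = 191/376.

Answer: 191/376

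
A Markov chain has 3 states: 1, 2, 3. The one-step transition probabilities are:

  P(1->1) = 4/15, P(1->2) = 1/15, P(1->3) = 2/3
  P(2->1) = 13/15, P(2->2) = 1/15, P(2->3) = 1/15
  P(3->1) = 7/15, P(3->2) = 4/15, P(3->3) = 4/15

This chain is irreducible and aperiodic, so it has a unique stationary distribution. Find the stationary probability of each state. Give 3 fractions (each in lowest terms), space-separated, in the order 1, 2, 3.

Answer: 25/57 17/114 47/114

Derivation:
The stationary distribution satisfies pi = pi * P, i.e.:
  pi_1 = 4/15*pi_1 + 13/15*pi_2 + 7/15*pi_3
  pi_2 = 1/15*pi_1 + 1/15*pi_2 + 4/15*pi_3
  pi_3 = 2/3*pi_1 + 1/15*pi_2 + 4/15*pi_3
with normalization: pi_1 + pi_2 + pi_3 = 1.

Using the first 2 balance equations plus normalization, the linear system A*pi = b is:
  [-11/15, 13/15, 7/15] . pi = 0
  [1/15, -14/15, 4/15] . pi = 0
  [1, 1, 1] . pi = 1

Solving yields:
  pi_1 = 25/57
  pi_2 = 17/114
  pi_3 = 47/114

Verification (pi * P):
  25/57*4/15 + 17/114*13/15 + 47/114*7/15 = 25/57 = pi_1  (ok)
  25/57*1/15 + 17/114*1/15 + 47/114*4/15 = 17/114 = pi_2  (ok)
  25/57*2/3 + 17/114*1/15 + 47/114*4/15 = 47/114 = pi_3  (ok)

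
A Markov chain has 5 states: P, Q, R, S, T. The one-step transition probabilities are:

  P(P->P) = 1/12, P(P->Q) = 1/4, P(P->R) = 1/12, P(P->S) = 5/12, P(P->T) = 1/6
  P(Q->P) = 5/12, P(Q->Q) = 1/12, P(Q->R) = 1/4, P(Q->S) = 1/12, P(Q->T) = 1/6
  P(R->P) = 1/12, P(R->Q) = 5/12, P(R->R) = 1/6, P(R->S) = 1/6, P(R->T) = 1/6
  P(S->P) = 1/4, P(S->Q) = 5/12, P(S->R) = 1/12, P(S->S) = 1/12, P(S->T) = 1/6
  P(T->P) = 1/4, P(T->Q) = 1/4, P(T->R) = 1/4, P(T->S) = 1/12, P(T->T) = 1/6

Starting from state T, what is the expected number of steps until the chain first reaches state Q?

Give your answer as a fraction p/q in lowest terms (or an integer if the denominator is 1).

Let h_i = expected steps to first reach Q from state i.
Boundary: h_Q = 0.
First-step equations for the other states:
  h_P = 1 + 1/12*h_P + 1/4*h_Q + 1/12*h_R + 5/12*h_S + 1/6*h_T
  h_R = 1 + 1/12*h_P + 5/12*h_Q + 1/6*h_R + 1/6*h_S + 1/6*h_T
  h_S = 1 + 1/4*h_P + 5/12*h_Q + 1/12*h_R + 1/12*h_S + 1/6*h_T
  h_T = 1 + 1/4*h_P + 1/4*h_Q + 1/4*h_R + 1/12*h_S + 1/6*h_T

Substituting h_Q = 0 and rearranging gives the linear system (I - Q) h = 1:
  [11/12, -1/12, -5/12, -1/6] . (h_P, h_R, h_S, h_T) = 1
  [-1/12, 5/6, -1/6, -1/6] . (h_P, h_R, h_S, h_T) = 1
  [-1/4, -1/12, 11/12, -1/6] . (h_P, h_R, h_S, h_T) = 1
  [-1/4, -1/4, -1/12, 5/6] . (h_P, h_R, h_S, h_T) = 1

Solving yields:
  h_P = 1056/329
  h_R = 900/329
  h_S = 132/47
  h_T = 1074/329

Starting state is T, so the expected hitting time is h_T = 1074/329.

Answer: 1074/329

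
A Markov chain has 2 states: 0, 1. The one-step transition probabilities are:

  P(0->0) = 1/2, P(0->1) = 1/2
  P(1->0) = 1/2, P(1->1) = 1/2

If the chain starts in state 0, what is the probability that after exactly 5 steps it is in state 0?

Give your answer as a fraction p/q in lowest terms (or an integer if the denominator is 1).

Computing P^5 by repeated multiplication:
P^1 =
  0: [1/2, 1/2]
  1: [1/2, 1/2]
P^2 =
  0: [1/2, 1/2]
  1: [1/2, 1/2]
P^3 =
  0: [1/2, 1/2]
  1: [1/2, 1/2]
P^4 =
  0: [1/2, 1/2]
  1: [1/2, 1/2]
P^5 =
  0: [1/2, 1/2]
  1: [1/2, 1/2]

(P^5)[0 -> 0] = 1/2

Answer: 1/2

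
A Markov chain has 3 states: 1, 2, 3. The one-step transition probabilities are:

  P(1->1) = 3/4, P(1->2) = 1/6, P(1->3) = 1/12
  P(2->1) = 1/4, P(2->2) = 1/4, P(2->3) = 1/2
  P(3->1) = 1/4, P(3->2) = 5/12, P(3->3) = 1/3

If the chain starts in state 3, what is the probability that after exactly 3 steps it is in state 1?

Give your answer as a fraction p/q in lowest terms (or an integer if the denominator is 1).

Computing P^3 by repeated multiplication:
P^1 =
  1: [3/4, 1/6, 1/12]
  2: [1/4, 1/4, 1/2]
  3: [1/4, 5/12, 1/3]
P^2 =
  1: [5/8, 29/144, 25/144]
  2: [3/8, 5/16, 5/16]
  3: [3/8, 41/144, 49/144]
P^3 =
  1: [9/16, 49/216, 91/432]
  2: [7/16, 13/48, 7/24]
  3: [7/16, 119/432, 31/108]

(P^3)[3 -> 1] = 7/16

Answer: 7/16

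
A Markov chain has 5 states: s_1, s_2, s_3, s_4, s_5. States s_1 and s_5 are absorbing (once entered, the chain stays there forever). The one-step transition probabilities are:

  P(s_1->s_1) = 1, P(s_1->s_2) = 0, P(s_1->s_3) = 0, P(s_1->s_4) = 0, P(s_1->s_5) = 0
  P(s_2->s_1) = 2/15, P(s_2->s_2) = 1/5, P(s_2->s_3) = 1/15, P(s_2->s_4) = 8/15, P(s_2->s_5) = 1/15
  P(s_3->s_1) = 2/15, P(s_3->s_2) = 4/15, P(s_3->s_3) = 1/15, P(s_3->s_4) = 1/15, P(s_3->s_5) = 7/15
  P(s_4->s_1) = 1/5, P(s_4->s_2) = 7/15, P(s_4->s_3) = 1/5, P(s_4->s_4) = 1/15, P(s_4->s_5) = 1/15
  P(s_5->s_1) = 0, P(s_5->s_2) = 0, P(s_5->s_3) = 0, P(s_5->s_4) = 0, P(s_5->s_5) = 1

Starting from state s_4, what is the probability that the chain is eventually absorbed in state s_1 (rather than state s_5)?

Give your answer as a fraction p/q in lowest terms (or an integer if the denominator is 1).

Let a_i = P(absorbed in s_1 | start in state i).
Boundary conditions: a_s_1 = 1, a_s_5 = 0.
For each transient state i, a_i = sum_j P(i->j) * a_j:
  a_s_2 = 2/15*a_s_1 + 1/5*a_s_2 + 1/15*a_s_3 + 8/15*a_s_4 + 1/15*a_s_5
  a_s_3 = 2/15*a_s_1 + 4/15*a_s_2 + 1/15*a_s_3 + 1/15*a_s_4 + 7/15*a_s_5
  a_s_4 = 1/5*a_s_1 + 7/15*a_s_2 + 1/5*a_s_3 + 1/15*a_s_4 + 1/15*a_s_5

Substituting a_s_1 = 1 and a_s_5 = 0, rearrange to (I - Q) a = r where r[i] = P(i -> s_1):
  [4/5, -1/15, -8/15] . (a_s_2, a_s_3, a_s_4) = 2/15
  [-4/15, 14/15, -1/15] . (a_s_2, a_s_3, a_s_4) = 2/15
  [-7/15, -1/5, 14/15] . (a_s_2, a_s_3, a_s_4) = 1/5

Solving yields:
  a_s_2 = 801/1373
  a_s_3 = 482/1373
  a_s_4 = 798/1373

Starting state is s_4, so the absorption probability is a_s_4 = 798/1373.

Answer: 798/1373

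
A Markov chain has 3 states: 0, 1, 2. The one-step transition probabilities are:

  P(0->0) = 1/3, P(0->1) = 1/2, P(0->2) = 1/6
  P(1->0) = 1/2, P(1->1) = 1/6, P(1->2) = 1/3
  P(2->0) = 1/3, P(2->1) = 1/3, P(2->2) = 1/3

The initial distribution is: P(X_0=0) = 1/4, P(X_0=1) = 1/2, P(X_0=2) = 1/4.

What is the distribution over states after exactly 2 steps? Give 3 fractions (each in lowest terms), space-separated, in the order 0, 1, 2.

Answer: 55/144 17/48 19/72

Derivation:
Propagating the distribution step by step (d_{t+1} = d_t * P):
d_0 = (0=1/4, 1=1/2, 2=1/4)
  d_1[0] = 1/4*1/3 + 1/2*1/2 + 1/4*1/3 = 5/12
  d_1[1] = 1/4*1/2 + 1/2*1/6 + 1/4*1/3 = 7/24
  d_1[2] = 1/4*1/6 + 1/2*1/3 + 1/4*1/3 = 7/24
d_1 = (0=5/12, 1=7/24, 2=7/24)
  d_2[0] = 5/12*1/3 + 7/24*1/2 + 7/24*1/3 = 55/144
  d_2[1] = 5/12*1/2 + 7/24*1/6 + 7/24*1/3 = 17/48
  d_2[2] = 5/12*1/6 + 7/24*1/3 + 7/24*1/3 = 19/72
d_2 = (0=55/144, 1=17/48, 2=19/72)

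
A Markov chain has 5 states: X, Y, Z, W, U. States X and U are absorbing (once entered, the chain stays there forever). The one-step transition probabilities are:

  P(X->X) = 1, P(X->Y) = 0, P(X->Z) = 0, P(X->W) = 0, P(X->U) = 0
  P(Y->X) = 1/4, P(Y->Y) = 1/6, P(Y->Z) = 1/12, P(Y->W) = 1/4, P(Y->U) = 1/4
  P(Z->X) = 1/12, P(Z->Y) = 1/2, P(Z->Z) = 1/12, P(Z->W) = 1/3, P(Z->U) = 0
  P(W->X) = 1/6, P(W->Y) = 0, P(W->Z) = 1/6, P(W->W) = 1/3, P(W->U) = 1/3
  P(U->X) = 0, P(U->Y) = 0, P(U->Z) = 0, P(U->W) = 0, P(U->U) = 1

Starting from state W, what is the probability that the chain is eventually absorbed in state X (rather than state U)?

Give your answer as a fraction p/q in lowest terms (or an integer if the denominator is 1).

Answer: 66/179

Derivation:
Let a_i = P(absorbed in X | start in state i).
Boundary conditions: a_X = 1, a_U = 0.
For each transient state i, a_i = sum_j P(i->j) * a_j:
  a_Y = 1/4*a_X + 1/6*a_Y + 1/12*a_Z + 1/4*a_W + 1/4*a_U
  a_Z = 1/12*a_X + 1/2*a_Y + 1/12*a_Z + 1/3*a_W + 0*a_U
  a_W = 1/6*a_X + 0*a_Y + 1/6*a_Z + 1/3*a_W + 1/3*a_U

Substituting a_X = 1 and a_U = 0, rearrange to (I - Q) a = r where r[i] = P(i -> X):
  [5/6, -1/12, -1/4] . (a_Y, a_Z, a_W) = 1/4
  [-1/2, 11/12, -1/3] . (a_Y, a_Z, a_W) = 1/12
  [0, -1/6, 2/3] . (a_Y, a_Z, a_W) = 1/6

Solving yields:
  a_Y = 82/179
  a_Z = 85/179
  a_W = 66/179

Starting state is W, so the absorption probability is a_W = 66/179.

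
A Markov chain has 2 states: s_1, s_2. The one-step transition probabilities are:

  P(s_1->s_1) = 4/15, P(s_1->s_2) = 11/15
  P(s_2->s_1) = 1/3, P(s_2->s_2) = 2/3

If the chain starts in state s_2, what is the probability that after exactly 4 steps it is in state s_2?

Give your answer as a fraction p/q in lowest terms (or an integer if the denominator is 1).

Computing P^4 by repeated multiplication:
P^1 =
  s_1: [4/15, 11/15]
  s_2: [1/3, 2/3]
P^2 =
  s_1: [71/225, 154/225]
  s_2: [14/45, 31/45]
P^3 =
  s_1: [1054/3375, 2321/3375]
  s_2: [211/675, 464/675]
P^4 =
  s_1: [15821/50625, 34804/50625]
  s_2: [3164/10125, 6961/10125]

(P^4)[s_2 -> s_2] = 6961/10125

Answer: 6961/10125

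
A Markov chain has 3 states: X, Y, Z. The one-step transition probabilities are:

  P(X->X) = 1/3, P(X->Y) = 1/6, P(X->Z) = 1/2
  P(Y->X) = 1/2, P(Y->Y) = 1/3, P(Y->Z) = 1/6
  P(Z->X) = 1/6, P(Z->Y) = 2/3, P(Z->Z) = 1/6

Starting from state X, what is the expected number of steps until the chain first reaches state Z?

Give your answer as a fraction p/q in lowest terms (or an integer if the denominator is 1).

Answer: 30/13

Derivation:
Let h_i = expected steps to first reach Z from state i.
Boundary: h_Z = 0.
First-step equations for the other states:
  h_X = 1 + 1/3*h_X + 1/6*h_Y + 1/2*h_Z
  h_Y = 1 + 1/2*h_X + 1/3*h_Y + 1/6*h_Z

Substituting h_Z = 0 and rearranging gives the linear system (I - Q) h = 1:
  [2/3, -1/6] . (h_X, h_Y) = 1
  [-1/2, 2/3] . (h_X, h_Y) = 1

Solving yields:
  h_X = 30/13
  h_Y = 42/13

Starting state is X, so the expected hitting time is h_X = 30/13.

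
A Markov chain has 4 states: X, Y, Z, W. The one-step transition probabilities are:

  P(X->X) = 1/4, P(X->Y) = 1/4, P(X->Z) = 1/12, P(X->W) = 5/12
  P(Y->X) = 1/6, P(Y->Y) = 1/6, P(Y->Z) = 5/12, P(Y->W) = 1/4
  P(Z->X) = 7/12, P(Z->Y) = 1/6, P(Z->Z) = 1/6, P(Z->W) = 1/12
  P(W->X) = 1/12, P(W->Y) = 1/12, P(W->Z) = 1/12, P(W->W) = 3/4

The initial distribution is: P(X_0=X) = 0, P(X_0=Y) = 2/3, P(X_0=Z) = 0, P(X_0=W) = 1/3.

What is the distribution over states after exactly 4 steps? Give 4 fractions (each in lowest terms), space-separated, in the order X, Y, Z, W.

Propagating the distribution step by step (d_{t+1} = d_t * P):
d_0 = (X=0, Y=2/3, Z=0, W=1/3)
  d_1[X] = 0*1/4 + 2/3*1/6 + 0*7/12 + 1/3*1/12 = 5/36
  d_1[Y] = 0*1/4 + 2/3*1/6 + 0*1/6 + 1/3*1/12 = 5/36
  d_1[Z] = 0*1/12 + 2/3*5/12 + 0*1/6 + 1/3*1/12 = 11/36
  d_1[W] = 0*5/12 + 2/3*1/4 + 0*1/12 + 1/3*3/4 = 5/12
d_1 = (X=5/36, Y=5/36, Z=11/36, W=5/12)
  d_2[X] = 5/36*1/4 + 5/36*1/6 + 11/36*7/12 + 5/12*1/12 = 13/48
  d_2[Y] = 5/36*1/4 + 5/36*1/6 + 11/36*1/6 + 5/12*1/12 = 31/216
  d_2[Z] = 5/36*1/12 + 5/36*5/12 + 11/36*1/6 + 5/12*1/12 = 67/432
  d_2[W] = 5/36*5/12 + 5/36*1/4 + 11/36*1/12 + 5/12*3/4 = 31/72
d_2 = (X=13/48, Y=31/216, Z=67/432, W=31/72)
  d_3[X] = 13/48*1/4 + 31/216*1/6 + 67/432*7/12 + 31/72*1/12 = 565/2592
  d_3[Y] = 13/48*1/4 + 31/216*1/6 + 67/432*1/6 + 31/72*1/12 = 265/1728
  d_3[Z] = 13/48*1/12 + 31/216*5/12 + 67/432*1/6 + 31/72*1/12 = 83/576
  d_3[W] = 13/48*5/12 + 31/216*1/4 + 67/432*1/12 + 31/72*3/4 = 157/324
d_3 = (X=565/2592, Y=265/1728, Z=83/576, W=157/324)
  d_4[X] = 565/2592*1/4 + 265/1728*1/6 + 83/576*7/12 + 157/324*1/12 = 12721/62208
  d_4[Y] = 565/2592*1/4 + 265/1728*1/6 + 83/576*1/6 + 157/324*1/12 = 4493/31104
  d_4[Z] = 565/2592*1/12 + 265/1728*5/12 + 83/576*1/6 + 157/324*1/12 = 3037/20736
  d_4[W] = 565/2592*5/12 + 265/1728*1/4 + 83/576*1/12 + 157/324*3/4 = 15695/31104
d_4 = (X=12721/62208, Y=4493/31104, Z=3037/20736, W=15695/31104)

Answer: 12721/62208 4493/31104 3037/20736 15695/31104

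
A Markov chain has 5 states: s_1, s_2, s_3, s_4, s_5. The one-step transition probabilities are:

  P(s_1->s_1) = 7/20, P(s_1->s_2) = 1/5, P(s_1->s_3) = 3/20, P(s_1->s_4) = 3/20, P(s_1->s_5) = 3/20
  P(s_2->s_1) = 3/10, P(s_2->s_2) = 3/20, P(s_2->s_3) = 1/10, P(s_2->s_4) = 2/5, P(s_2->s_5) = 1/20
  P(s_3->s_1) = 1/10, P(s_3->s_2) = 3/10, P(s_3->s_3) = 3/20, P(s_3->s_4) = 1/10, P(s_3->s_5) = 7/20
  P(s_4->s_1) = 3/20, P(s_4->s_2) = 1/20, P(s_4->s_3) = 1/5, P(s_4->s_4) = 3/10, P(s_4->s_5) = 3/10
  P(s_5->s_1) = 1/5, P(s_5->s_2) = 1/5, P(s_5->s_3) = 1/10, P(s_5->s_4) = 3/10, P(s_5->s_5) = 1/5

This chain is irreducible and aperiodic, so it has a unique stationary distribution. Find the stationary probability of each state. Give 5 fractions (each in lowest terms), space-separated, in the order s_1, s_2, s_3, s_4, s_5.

The stationary distribution satisfies pi = pi * P, i.e.:
  pi_s_1 = 7/20*pi_s_1 + 3/10*pi_s_2 + 1/10*pi_s_3 + 3/20*pi_s_4 + 1/5*pi_s_5
  pi_s_2 = 1/5*pi_s_1 + 3/20*pi_s_2 + 3/10*pi_s_3 + 1/20*pi_s_4 + 1/5*pi_s_5
  pi_s_3 = 3/20*pi_s_1 + 1/10*pi_s_2 + 3/20*pi_s_3 + 1/5*pi_s_4 + 1/10*pi_s_5
  pi_s_4 = 3/20*pi_s_1 + 2/5*pi_s_2 + 1/10*pi_s_3 + 3/10*pi_s_4 + 3/10*pi_s_5
  pi_s_5 = 3/20*pi_s_1 + 1/20*pi_s_2 + 7/20*pi_s_3 + 3/10*pi_s_4 + 1/5*pi_s_5
with normalization: pi_s_1 + pi_s_2 + pi_s_3 + pi_s_4 + pi_s_5 = 1.

Using the first 4 balance equations plus normalization, the linear system A*pi = b is:
  [-13/20, 3/10, 1/10, 3/20, 1/5] . pi = 0
  [1/5, -17/20, 3/10, 1/20, 1/5] . pi = 0
  [3/20, 1/10, -17/20, 1/5, 1/10] . pi = 0
  [3/20, 2/5, 1/10, -7/10, 3/10] . pi = 0
  [1, 1, 1, 1, 1] . pi = 1

Solving yields:
  pi_s_1 = 31066/139219
  pi_s_2 = 23362/139219
  pi_s_3 = 20020/139219
  pi_s_4 = 35438/139219
  pi_s_5 = 29333/139219

Verification (pi * P):
  31066/139219*7/20 + 23362/139219*3/10 + 20020/139219*1/10 + 35438/139219*3/20 + 29333/139219*1/5 = 31066/139219 = pi_s_1  (ok)
  31066/139219*1/5 + 23362/139219*3/20 + 20020/139219*3/10 + 35438/139219*1/20 + 29333/139219*1/5 = 23362/139219 = pi_s_2  (ok)
  31066/139219*3/20 + 23362/139219*1/10 + 20020/139219*3/20 + 35438/139219*1/5 + 29333/139219*1/10 = 20020/139219 = pi_s_3  (ok)
  31066/139219*3/20 + 23362/139219*2/5 + 20020/139219*1/10 + 35438/139219*3/10 + 29333/139219*3/10 = 35438/139219 = pi_s_4  (ok)
  31066/139219*3/20 + 23362/139219*1/20 + 20020/139219*7/20 + 35438/139219*3/10 + 29333/139219*1/5 = 29333/139219 = pi_s_5  (ok)

Answer: 31066/139219 23362/139219 20020/139219 35438/139219 29333/139219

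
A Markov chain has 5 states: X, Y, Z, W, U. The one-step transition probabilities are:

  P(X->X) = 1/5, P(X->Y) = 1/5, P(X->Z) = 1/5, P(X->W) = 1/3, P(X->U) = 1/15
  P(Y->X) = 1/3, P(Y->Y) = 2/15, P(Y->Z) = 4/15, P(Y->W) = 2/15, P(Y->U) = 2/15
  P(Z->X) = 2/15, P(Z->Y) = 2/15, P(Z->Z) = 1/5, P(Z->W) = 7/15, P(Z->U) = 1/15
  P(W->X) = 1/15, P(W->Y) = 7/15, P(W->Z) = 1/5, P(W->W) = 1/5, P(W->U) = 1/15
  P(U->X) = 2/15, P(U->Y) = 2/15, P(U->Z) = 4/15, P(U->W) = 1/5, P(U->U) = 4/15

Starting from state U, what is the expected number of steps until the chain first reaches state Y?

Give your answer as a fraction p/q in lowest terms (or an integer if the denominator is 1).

Let h_i = expected steps to first reach Y from state i.
Boundary: h_Y = 0.
First-step equations for the other states:
  h_X = 1 + 1/5*h_X + 1/5*h_Y + 1/5*h_Z + 1/3*h_W + 1/15*h_U
  h_Z = 1 + 2/15*h_X + 2/15*h_Y + 1/5*h_Z + 7/15*h_W + 1/15*h_U
  h_W = 1 + 1/15*h_X + 7/15*h_Y + 1/5*h_Z + 1/5*h_W + 1/15*h_U
  h_U = 1 + 2/15*h_X + 2/15*h_Y + 4/15*h_Z + 1/5*h_W + 4/15*h_U

Substituting h_Y = 0 and rearranging gives the linear system (I - Q) h = 1:
  [4/5, -1/5, -1/3, -1/15] . (h_X, h_Z, h_W, h_U) = 1
  [-2/15, 4/5, -7/15, -1/15] . (h_X, h_Z, h_W, h_U) = 1
  [-1/15, -1/5, 4/5, -1/15] . (h_X, h_Z, h_W, h_U) = 1
  [-2/15, -4/15, -1/5, 11/15] . (h_X, h_Z, h_W, h_U) = 1

Solving yields:
  h_X = 3825/1006
  h_Z = 1980/503
  h_W = 2925/1006
  h_U = 4305/1006

Starting state is U, so the expected hitting time is h_U = 4305/1006.

Answer: 4305/1006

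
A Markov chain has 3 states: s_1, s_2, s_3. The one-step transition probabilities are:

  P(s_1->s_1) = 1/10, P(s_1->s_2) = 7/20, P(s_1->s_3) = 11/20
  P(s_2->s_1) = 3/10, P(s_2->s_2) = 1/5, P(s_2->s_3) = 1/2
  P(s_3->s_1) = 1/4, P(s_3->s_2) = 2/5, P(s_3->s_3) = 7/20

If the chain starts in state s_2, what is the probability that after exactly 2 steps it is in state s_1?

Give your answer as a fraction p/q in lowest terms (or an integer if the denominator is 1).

Computing P^2 by repeated multiplication:
P^1 =
  s_1: [1/10, 7/20, 11/20]
  s_2: [3/10, 1/5, 1/2]
  s_3: [1/4, 2/5, 7/20]
P^2 =
  s_1: [101/400, 13/40, 169/400]
  s_2: [43/200, 69/200, 11/25]
  s_3: [93/400, 123/400, 23/50]

(P^2)[s_2 -> s_1] = 43/200

Answer: 43/200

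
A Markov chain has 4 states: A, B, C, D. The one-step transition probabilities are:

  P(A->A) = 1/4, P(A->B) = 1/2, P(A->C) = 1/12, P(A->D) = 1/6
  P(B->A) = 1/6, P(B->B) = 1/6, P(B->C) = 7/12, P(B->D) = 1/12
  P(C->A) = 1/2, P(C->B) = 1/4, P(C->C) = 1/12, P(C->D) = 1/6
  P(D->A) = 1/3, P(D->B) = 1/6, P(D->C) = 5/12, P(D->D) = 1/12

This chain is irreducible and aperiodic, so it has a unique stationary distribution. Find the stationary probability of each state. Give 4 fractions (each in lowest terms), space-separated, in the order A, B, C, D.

The stationary distribution satisfies pi = pi * P, i.e.:
  pi_A = 1/4*pi_A + 1/6*pi_B + 1/2*pi_C + 1/3*pi_D
  pi_B = 1/2*pi_A + 1/6*pi_B + 1/4*pi_C + 1/6*pi_D
  pi_C = 1/12*pi_A + 7/12*pi_B + 1/12*pi_C + 5/12*pi_D
  pi_D = 1/6*pi_A + 1/12*pi_B + 1/6*pi_C + 1/12*pi_D
with normalization: pi_A + pi_B + pi_C + pi_D = 1.

Using the first 3 balance equations plus normalization, the linear system A*pi = b is:
  [-3/4, 1/6, 1/2, 1/3] . pi = 0
  [1/2, -5/6, 1/4, 1/6] . pi = 0
  [1/12, 7/12, -11/12, 5/12] . pi = 0
  [1, 1, 1, 1] . pi = 1

Solving yields:
  pi_A = 407/1335
  pi_B = 259/890
  pi_C = 364/1335
  pi_D = 117/890

Verification (pi * P):
  407/1335*1/4 + 259/890*1/6 + 364/1335*1/2 + 117/890*1/3 = 407/1335 = pi_A  (ok)
  407/1335*1/2 + 259/890*1/6 + 364/1335*1/4 + 117/890*1/6 = 259/890 = pi_B  (ok)
  407/1335*1/12 + 259/890*7/12 + 364/1335*1/12 + 117/890*5/12 = 364/1335 = pi_C  (ok)
  407/1335*1/6 + 259/890*1/12 + 364/1335*1/6 + 117/890*1/12 = 117/890 = pi_D  (ok)

Answer: 407/1335 259/890 364/1335 117/890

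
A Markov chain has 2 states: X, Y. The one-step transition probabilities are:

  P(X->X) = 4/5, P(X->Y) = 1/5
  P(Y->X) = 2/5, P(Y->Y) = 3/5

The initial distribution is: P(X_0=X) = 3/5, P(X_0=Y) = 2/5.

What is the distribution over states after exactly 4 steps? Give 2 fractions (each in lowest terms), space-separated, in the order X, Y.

Answer: 2078/3125 1047/3125

Derivation:
Propagating the distribution step by step (d_{t+1} = d_t * P):
d_0 = (X=3/5, Y=2/5)
  d_1[X] = 3/5*4/5 + 2/5*2/5 = 16/25
  d_1[Y] = 3/5*1/5 + 2/5*3/5 = 9/25
d_1 = (X=16/25, Y=9/25)
  d_2[X] = 16/25*4/5 + 9/25*2/5 = 82/125
  d_2[Y] = 16/25*1/5 + 9/25*3/5 = 43/125
d_2 = (X=82/125, Y=43/125)
  d_3[X] = 82/125*4/5 + 43/125*2/5 = 414/625
  d_3[Y] = 82/125*1/5 + 43/125*3/5 = 211/625
d_3 = (X=414/625, Y=211/625)
  d_4[X] = 414/625*4/5 + 211/625*2/5 = 2078/3125
  d_4[Y] = 414/625*1/5 + 211/625*3/5 = 1047/3125
d_4 = (X=2078/3125, Y=1047/3125)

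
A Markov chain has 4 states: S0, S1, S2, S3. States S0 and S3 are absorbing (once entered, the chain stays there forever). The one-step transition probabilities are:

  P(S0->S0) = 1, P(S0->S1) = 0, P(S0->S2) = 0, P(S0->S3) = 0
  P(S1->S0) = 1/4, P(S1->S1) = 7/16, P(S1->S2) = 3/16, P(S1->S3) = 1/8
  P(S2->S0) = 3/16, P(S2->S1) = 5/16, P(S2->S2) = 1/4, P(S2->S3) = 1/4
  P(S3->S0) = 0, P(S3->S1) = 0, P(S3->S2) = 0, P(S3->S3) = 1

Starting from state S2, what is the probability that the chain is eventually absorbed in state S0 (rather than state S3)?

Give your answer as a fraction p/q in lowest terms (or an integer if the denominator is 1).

Answer: 47/93

Derivation:
Let a_i = P(absorbed in S0 | start in state i).
Boundary conditions: a_S0 = 1, a_S3 = 0.
For each transient state i, a_i = sum_j P(i->j) * a_j:
  a_S1 = 1/4*a_S0 + 7/16*a_S1 + 3/16*a_S2 + 1/8*a_S3
  a_S2 = 3/16*a_S0 + 5/16*a_S1 + 1/4*a_S2 + 1/4*a_S3

Substituting a_S0 = 1 and a_S3 = 0, rearrange to (I - Q) a = r where r[i] = P(i -> S0):
  [9/16, -3/16] . (a_S1, a_S2) = 1/4
  [-5/16, 3/4] . (a_S1, a_S2) = 3/16

Solving yields:
  a_S1 = 19/31
  a_S2 = 47/93

Starting state is S2, so the absorption probability is a_S2 = 47/93.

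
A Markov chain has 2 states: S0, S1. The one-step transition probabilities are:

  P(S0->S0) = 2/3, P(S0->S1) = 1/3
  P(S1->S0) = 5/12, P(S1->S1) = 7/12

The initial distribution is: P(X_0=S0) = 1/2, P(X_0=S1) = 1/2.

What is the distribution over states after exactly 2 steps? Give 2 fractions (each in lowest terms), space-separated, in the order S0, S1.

Answer: 53/96 43/96

Derivation:
Propagating the distribution step by step (d_{t+1} = d_t * P):
d_0 = (S0=1/2, S1=1/2)
  d_1[S0] = 1/2*2/3 + 1/2*5/12 = 13/24
  d_1[S1] = 1/2*1/3 + 1/2*7/12 = 11/24
d_1 = (S0=13/24, S1=11/24)
  d_2[S0] = 13/24*2/3 + 11/24*5/12 = 53/96
  d_2[S1] = 13/24*1/3 + 11/24*7/12 = 43/96
d_2 = (S0=53/96, S1=43/96)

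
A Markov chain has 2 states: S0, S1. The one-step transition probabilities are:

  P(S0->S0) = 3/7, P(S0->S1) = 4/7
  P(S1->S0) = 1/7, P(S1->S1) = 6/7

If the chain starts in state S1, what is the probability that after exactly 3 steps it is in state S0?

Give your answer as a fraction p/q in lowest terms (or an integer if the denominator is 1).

Answer: 67/343

Derivation:
Computing P^3 by repeated multiplication:
P^1 =
  S0: [3/7, 4/7]
  S1: [1/7, 6/7]
P^2 =
  S0: [13/49, 36/49]
  S1: [9/49, 40/49]
P^3 =
  S0: [75/343, 268/343]
  S1: [67/343, 276/343]

(P^3)[S1 -> S0] = 67/343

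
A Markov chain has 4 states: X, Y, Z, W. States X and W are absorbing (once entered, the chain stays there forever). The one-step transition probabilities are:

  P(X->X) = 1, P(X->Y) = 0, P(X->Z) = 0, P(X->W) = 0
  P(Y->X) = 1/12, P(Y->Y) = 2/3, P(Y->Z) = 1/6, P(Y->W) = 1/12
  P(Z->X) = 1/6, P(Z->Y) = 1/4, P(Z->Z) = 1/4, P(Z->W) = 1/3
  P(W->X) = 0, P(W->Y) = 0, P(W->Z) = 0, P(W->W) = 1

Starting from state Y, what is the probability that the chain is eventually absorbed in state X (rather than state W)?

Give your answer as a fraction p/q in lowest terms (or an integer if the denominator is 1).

Let a_i = P(absorbed in X | start in state i).
Boundary conditions: a_X = 1, a_W = 0.
For each transient state i, a_i = sum_j P(i->j) * a_j:
  a_Y = 1/12*a_X + 2/3*a_Y + 1/6*a_Z + 1/12*a_W
  a_Z = 1/6*a_X + 1/4*a_Y + 1/4*a_Z + 1/3*a_W

Substituting a_X = 1 and a_W = 0, rearrange to (I - Q) a = r where r[i] = P(i -> X):
  [1/3, -1/6] . (a_Y, a_Z) = 1/12
  [-1/4, 3/4] . (a_Y, a_Z) = 1/6

Solving yields:
  a_Y = 13/30
  a_Z = 11/30

Starting state is Y, so the absorption probability is a_Y = 13/30.

Answer: 13/30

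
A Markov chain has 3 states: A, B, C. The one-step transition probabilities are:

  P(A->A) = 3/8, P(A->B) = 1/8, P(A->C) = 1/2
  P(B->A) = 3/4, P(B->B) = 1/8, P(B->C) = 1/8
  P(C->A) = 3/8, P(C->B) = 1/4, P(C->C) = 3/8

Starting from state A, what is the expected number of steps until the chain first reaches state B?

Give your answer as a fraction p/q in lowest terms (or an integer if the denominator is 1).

Let h_i = expected steps to first reach B from state i.
Boundary: h_B = 0.
First-step equations for the other states:
  h_A = 1 + 3/8*h_A + 1/8*h_B + 1/2*h_C
  h_C = 1 + 3/8*h_A + 1/4*h_B + 3/8*h_C

Substituting h_B = 0 and rearranging gives the linear system (I - Q) h = 1:
  [5/8, -1/2] . (h_A, h_C) = 1
  [-3/8, 5/8] . (h_A, h_C) = 1

Solving yields:
  h_A = 72/13
  h_C = 64/13

Starting state is A, so the expected hitting time is h_A = 72/13.

Answer: 72/13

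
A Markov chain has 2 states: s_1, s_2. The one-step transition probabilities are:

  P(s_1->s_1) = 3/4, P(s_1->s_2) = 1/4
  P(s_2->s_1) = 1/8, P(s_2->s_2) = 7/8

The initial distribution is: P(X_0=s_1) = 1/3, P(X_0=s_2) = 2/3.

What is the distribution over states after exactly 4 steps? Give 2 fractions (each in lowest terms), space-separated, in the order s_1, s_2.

Propagating the distribution step by step (d_{t+1} = d_t * P):
d_0 = (s_1=1/3, s_2=2/3)
  d_1[s_1] = 1/3*3/4 + 2/3*1/8 = 1/3
  d_1[s_2] = 1/3*1/4 + 2/3*7/8 = 2/3
d_1 = (s_1=1/3, s_2=2/3)
  d_2[s_1] = 1/3*3/4 + 2/3*1/8 = 1/3
  d_2[s_2] = 1/3*1/4 + 2/3*7/8 = 2/3
d_2 = (s_1=1/3, s_2=2/3)
  d_3[s_1] = 1/3*3/4 + 2/3*1/8 = 1/3
  d_3[s_2] = 1/3*1/4 + 2/3*7/8 = 2/3
d_3 = (s_1=1/3, s_2=2/3)
  d_4[s_1] = 1/3*3/4 + 2/3*1/8 = 1/3
  d_4[s_2] = 1/3*1/4 + 2/3*7/8 = 2/3
d_4 = (s_1=1/3, s_2=2/3)

Answer: 1/3 2/3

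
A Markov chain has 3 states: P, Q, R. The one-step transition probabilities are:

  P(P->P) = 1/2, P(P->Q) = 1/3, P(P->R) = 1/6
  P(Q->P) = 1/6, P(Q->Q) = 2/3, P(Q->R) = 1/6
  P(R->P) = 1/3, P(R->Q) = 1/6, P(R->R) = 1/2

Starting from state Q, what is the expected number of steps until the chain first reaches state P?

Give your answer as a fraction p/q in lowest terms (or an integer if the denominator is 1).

Let h_i = expected steps to first reach P from state i.
Boundary: h_P = 0.
First-step equations for the other states:
  h_Q = 1 + 1/6*h_P + 2/3*h_Q + 1/6*h_R
  h_R = 1 + 1/3*h_P + 1/6*h_Q + 1/2*h_R

Substituting h_P = 0 and rearranging gives the linear system (I - Q) h = 1:
  [1/3, -1/6] . (h_Q, h_R) = 1
  [-1/6, 1/2] . (h_Q, h_R) = 1

Solving yields:
  h_Q = 24/5
  h_R = 18/5

Starting state is Q, so the expected hitting time is h_Q = 24/5.

Answer: 24/5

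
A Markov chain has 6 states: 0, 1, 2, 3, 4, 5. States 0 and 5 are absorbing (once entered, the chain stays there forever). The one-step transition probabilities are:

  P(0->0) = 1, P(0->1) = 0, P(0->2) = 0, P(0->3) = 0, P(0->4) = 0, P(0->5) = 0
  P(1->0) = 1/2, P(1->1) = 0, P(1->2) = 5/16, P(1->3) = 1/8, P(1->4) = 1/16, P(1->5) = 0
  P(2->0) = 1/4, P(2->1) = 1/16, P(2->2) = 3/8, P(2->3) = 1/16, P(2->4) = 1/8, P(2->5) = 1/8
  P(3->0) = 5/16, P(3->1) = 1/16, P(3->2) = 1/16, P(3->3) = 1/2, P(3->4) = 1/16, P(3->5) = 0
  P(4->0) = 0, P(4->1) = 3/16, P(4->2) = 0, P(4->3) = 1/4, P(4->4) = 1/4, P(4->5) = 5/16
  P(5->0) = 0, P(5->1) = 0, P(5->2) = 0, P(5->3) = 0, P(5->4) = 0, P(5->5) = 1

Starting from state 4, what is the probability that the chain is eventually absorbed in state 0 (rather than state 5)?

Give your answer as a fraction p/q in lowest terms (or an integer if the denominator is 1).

Let a_i = P(absorbed in 0 | start in state i).
Boundary conditions: a_0 = 1, a_5 = 0.
For each transient state i, a_i = sum_j P(i->j) * a_j:
  a_1 = 1/2*a_0 + 0*a_1 + 5/16*a_2 + 1/8*a_3 + 1/16*a_4 + 0*a_5
  a_2 = 1/4*a_0 + 1/16*a_1 + 3/8*a_2 + 1/16*a_3 + 1/8*a_4 + 1/8*a_5
  a_3 = 5/16*a_0 + 1/16*a_1 + 1/16*a_2 + 1/2*a_3 + 1/16*a_4 + 0*a_5
  a_4 = 0*a_0 + 3/16*a_1 + 0*a_2 + 1/4*a_3 + 1/4*a_4 + 5/16*a_5

Substituting a_0 = 1 and a_5 = 0, rearrange to (I - Q) a = r where r[i] = P(i -> 0):
  [1, -5/16, -1/8, -1/16] . (a_1, a_2, a_3, a_4) = 1/2
  [-1/16, 5/8, -1/16, -1/8] . (a_1, a_2, a_3, a_4) = 1/4
  [-1/16, -1/16, 1/2, -1/16] . (a_1, a_2, a_3, a_4) = 5/16
  [-3/16, 0, -1/4, 3/4] . (a_1, a_2, a_3, a_4) = 0

Solving yields:
  a_1 = 2763/3242
  a_2 = 8745/12968
  a_3 = 1425/1621
  a_4 = 6563/12968

Starting state is 4, so the absorption probability is a_4 = 6563/12968.

Answer: 6563/12968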